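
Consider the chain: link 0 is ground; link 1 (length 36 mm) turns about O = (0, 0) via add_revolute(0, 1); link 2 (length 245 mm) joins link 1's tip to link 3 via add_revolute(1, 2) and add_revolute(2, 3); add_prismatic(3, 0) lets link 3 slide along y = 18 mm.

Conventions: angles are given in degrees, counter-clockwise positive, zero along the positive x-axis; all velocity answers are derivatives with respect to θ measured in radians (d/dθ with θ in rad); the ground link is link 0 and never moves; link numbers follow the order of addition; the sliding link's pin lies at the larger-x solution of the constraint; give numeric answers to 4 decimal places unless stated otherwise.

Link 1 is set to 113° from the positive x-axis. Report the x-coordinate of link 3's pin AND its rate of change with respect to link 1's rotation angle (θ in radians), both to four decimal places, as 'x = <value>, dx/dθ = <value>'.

geometry: r = 36 mm, L = 245 mm, e = 18 mm
crank pin P = (r cos θ, r sin θ) = (-14.066321, 33.138175)
h = r sin θ − e = 33.138175 − 18 = 15.138175
x = r cos θ + √(L² − h²) = -14.066321 + 244.531870 = 230.465550
dx/dθ = −r sin θ − h·r cos θ/√(L² − h²) (θ in radians; h = 15.138175) = -32.267374

x = 230.4655, dx/dθ = -32.2674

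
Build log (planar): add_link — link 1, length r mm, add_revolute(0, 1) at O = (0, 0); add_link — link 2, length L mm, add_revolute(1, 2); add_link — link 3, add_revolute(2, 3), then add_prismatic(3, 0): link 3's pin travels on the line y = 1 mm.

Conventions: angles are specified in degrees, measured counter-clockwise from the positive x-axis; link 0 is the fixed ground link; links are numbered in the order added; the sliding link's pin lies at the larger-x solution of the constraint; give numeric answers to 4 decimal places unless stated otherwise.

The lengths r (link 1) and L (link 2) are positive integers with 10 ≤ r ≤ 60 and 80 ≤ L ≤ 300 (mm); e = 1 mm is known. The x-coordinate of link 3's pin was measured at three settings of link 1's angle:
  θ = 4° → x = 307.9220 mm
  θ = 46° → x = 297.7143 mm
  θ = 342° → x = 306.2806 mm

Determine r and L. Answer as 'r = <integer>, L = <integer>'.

constraint per measurement: (x − r cos θ)² + (r sin θ − e)² = L²
subtracting the θ₁ and θ₂ equations cancels the r² and L² terms:
r = (x₁² − x₂²) / (2[(x₁cos θ₁ + e sin θ₁) − (x₂cos θ₂ + e sin θ₂)]) = 30.9999 → r = 31
L² = (x₁ − r cos θ₁)² + (r sin θ₁ − e)² = 76728.9743 → L = 277.0000 → L = 277
check at θ₃=342°: x = 306.2806 (printed 306.2806) ✓

r = 31, L = 277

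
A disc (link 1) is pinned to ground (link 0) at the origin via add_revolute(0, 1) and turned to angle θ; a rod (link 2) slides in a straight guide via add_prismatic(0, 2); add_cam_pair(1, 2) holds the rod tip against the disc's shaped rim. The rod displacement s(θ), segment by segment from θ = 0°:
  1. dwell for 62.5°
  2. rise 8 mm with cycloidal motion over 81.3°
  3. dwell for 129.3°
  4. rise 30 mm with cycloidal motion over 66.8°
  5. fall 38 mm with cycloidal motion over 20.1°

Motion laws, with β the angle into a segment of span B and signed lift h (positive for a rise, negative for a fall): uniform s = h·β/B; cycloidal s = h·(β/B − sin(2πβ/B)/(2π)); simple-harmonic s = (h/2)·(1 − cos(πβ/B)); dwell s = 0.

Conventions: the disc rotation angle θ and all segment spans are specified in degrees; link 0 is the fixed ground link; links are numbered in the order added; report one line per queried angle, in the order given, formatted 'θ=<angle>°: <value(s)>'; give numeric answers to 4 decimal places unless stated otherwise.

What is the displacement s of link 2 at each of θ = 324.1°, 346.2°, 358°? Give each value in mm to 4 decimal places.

segment 1 (0° to 62.5°, dwell): s unchanged at 0.0000
segment 2 (62.5° to 143.8°, cycloidal, h = 8) is passed completely: s = 0.0000 + (8) = 8.0000
segment 3 (143.8° to 273.1°, dwell): s unchanged at 8.0000
θ = 324.1° falls in segment 4 (273.1° to 339.9°, cycloidal, h = 30): β = 324.1 − 273.1 = 51°, B = 66.8°; Δs = 30·(0.7635 − sin(2π·0.7635)/(2π)) = 27.6617; s = 8.0000 + 27.6617 = 35.6617
segment 4 (273.1° to 339.9°, cycloidal, h = 30) is passed completely: s = 8.0000 + (30) = 38.0000
θ = 346.2° falls in segment 5 (339.9° to 360°, cycloidal, h = -38): β = 346.2 − 339.9 = 6.3°, B = 20.1°; Δs = -38·(0.3134 − sin(2π·0.3134)/(2π)) = -6.3366; s = 38.0000 − 6.3366 = 31.6634
θ = 358° falls in segment 5 (339.9° to 360°, cycloidal, h = -38): β = 358 − 339.9 = 18.1°, B = 20.1°; Δs = -38·(0.9005 − sin(2π·0.9005)/(2π)) = -37.7585; s = 38.0000 − 37.7585 = 0.2415

θ=324.1°: 35.6617
θ=346.2°: 31.6634
θ=358°: 0.2415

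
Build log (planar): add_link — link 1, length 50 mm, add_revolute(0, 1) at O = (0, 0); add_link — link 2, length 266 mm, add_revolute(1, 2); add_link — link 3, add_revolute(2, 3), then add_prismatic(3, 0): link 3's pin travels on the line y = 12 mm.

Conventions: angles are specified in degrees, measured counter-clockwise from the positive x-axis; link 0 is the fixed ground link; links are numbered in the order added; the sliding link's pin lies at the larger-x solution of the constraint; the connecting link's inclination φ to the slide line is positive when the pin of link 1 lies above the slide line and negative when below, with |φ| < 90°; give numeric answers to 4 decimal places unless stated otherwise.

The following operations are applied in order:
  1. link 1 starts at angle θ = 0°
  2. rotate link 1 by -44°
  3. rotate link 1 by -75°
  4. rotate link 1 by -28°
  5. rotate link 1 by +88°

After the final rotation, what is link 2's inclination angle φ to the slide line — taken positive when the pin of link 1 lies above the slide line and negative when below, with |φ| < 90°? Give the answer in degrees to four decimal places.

geometry: r = 50 mm, L = 266 mm, e = 12 mm; θ starts at 0°
rotate link 1 by -44°: θ ← 0° -44° = -44°
rotate link 1 by -75°: θ ← -44° -75° = -119°
rotate link 1 by -28°: θ ← -119° -28° = -147°
rotate link 1 by +88°: θ ← -147° +88° = -59°
h = r sin θ − e = -42.858365 − 12 = -54.858365
sin φ = h / L = -54.858365 / 266 = -0.20623446
φ = arcsin(-0.20623446) = -11.901772°

-11.9018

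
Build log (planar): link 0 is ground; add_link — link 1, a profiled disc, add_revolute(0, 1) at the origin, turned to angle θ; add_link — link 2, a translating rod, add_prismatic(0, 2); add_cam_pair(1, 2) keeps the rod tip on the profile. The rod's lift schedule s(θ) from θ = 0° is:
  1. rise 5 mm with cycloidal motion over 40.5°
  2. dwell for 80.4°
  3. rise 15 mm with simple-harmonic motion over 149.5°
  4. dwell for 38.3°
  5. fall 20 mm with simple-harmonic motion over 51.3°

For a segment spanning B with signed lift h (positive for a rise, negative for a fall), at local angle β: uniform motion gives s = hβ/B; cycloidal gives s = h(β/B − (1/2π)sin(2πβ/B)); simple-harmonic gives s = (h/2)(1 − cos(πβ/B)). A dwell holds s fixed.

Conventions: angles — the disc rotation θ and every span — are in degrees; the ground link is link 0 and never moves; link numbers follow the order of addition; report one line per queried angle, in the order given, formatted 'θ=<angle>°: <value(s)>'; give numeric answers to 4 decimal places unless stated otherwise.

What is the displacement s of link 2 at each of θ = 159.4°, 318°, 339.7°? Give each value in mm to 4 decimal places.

seg 1 [0°–40.5°] cycloidal, h=5: full span → s += 5 → s = 5.0000
seg 2 [40.5°–120.9°] dwell: s stays 5.0000
seg 3 [120.9°–270.4°] simple-harmonic, h=15: θ=159.4° here. β=38.5, B=149.5. 15/2·(1 − cos(π·0.2575)) = 2.3235 → s = 7.3235
seg 3 [120.9°–270.4°] simple-harmonic, h=15: full span → s += 15 → s = 20.0000
seg 4 [270.4°–308.7°] dwell: s stays 20.0000
seg 5 [308.7°–360°] simple-harmonic, h=-20: θ=318° here. β=9.3, B=51.3. -20/2·(1 − cos(π·0.1813)) = -1.5784 → s = 18.4216
seg 5 [308.7°–360°] simple-harmonic, h=-20: θ=339.7° here. β=31, B=51.3. -20/2·(1 − cos(π·0.6043)) = -13.2180 → s = 6.7820

θ=159.4°: 7.3235
θ=318°: 18.4216
θ=339.7°: 6.7820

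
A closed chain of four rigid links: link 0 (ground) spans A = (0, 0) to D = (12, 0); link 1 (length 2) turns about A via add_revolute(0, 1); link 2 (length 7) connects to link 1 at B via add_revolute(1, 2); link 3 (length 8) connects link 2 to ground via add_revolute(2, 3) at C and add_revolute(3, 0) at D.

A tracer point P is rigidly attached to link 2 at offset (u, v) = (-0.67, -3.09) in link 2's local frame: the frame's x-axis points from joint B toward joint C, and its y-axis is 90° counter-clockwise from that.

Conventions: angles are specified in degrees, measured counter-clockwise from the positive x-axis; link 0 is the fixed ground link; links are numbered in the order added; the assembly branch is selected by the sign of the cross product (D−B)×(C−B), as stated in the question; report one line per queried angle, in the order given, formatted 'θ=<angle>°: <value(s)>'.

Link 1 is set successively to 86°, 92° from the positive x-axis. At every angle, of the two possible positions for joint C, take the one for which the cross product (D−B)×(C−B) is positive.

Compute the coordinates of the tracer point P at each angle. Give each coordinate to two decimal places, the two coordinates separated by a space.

A=(0,0), D=(12.00,0)
θ=86°: B = A + 2.00·(cos86°, sin86°) = (0.1395, 1.9951)
θ=86°: |BD| = 12.0271
θ=86°: circle(B,7.00) ∩ circle(D,8.00): a=5.3900, h=4.4663
θ=86°:   candidates: C₊=(6.1957,5.5055) cross=53.717; C₋=(4.7139,-3.3035) cross=-53.717
θ=86°:   branch + wants cross > 0 → take C=(6.1957,5.5055) (cross=53.717)
θ=86°: ex = (C−B)/|BC| = (0.8652,0.5015); ey = (-0.5015,0.8652)
θ=86°: P = B + -0.67·ex + -3.09·ey = (1.1094,-1.0142)
θ=92°: B = A + 2.00·(cos92°, sin92°) = (-0.0698, 1.9988)
θ=92°: |BD| = 12.2342
θ=92°: circle(B,7.00) ∩ circle(D,8.00): a=5.5041, h=4.3250
θ=92°:   candidates: C₊=(6.0669,5.3664) cross=52.913; C₋=(4.6537,-3.1673) cross=-52.913
θ=92°:   branch + wants cross > 0 → take C=(6.0669,5.3664) (cross=52.913)
θ=92°: ex = (C−B)/|BC| = (0.8767,0.4811); ey = (-0.4811,0.8767)
θ=92°: P = B + -0.67·ex + -3.09·ey = (0.8294,-1.0325)

θ=86°: 1.11 -1.01
θ=92°: 0.83 -1.03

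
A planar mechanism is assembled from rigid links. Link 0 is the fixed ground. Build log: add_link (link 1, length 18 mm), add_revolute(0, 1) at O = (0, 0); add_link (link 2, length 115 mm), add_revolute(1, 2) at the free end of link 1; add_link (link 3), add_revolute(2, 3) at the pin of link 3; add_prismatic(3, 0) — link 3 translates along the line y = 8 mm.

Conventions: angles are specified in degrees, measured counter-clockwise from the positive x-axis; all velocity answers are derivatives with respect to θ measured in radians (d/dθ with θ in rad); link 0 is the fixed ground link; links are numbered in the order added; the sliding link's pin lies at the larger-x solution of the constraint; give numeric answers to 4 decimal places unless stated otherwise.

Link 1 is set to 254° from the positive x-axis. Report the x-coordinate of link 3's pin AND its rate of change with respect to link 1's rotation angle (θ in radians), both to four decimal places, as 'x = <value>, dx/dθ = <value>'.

geometry: r = 18 mm, L = 115 mm, e = 8 mm
crank pin P = (r cos θ, r sin θ) = (-4.961472, -17.302711)
h = r sin θ − e = -17.302711 − 8 = -25.302711
x = r cos θ + √(L² − h²) = -4.961472 + 112.181874 = 107.220402
dx/dθ = −r sin θ − h·r cos θ/√(L² − h²) (θ in radians; h = -25.302711) = 16.183646

x = 107.2204, dx/dθ = 16.1836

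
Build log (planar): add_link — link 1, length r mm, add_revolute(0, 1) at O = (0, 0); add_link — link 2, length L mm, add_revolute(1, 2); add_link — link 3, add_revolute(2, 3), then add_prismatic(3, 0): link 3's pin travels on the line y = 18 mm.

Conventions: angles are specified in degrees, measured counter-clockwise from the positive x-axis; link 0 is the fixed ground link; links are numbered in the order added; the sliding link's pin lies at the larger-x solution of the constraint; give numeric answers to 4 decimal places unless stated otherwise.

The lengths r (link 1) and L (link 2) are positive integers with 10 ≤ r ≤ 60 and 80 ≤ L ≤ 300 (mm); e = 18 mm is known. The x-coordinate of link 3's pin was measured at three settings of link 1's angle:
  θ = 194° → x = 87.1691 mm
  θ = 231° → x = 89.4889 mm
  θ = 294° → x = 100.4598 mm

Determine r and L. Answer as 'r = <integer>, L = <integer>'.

constraint per measurement: (x − r cos θ)² + (r sin θ − e)² = L²
subtracting the θ₁ and θ₂ equations cancels the r² and L² terms:
r = (x₁² − x₂²) / (2[(x₁cos θ₁ + e sin θ₁) − (x₂cos θ₂ + e sin θ₂)]) = 10.9995 → r = 11
L² = (x₁ − r cos θ₁)² + (r sin θ₁ − e)² = 10000.0088 → L = 100.0000 → L = 100
check at θ₃=294°: x = 100.4598 (printed 100.4598) ✓

r = 11, L = 100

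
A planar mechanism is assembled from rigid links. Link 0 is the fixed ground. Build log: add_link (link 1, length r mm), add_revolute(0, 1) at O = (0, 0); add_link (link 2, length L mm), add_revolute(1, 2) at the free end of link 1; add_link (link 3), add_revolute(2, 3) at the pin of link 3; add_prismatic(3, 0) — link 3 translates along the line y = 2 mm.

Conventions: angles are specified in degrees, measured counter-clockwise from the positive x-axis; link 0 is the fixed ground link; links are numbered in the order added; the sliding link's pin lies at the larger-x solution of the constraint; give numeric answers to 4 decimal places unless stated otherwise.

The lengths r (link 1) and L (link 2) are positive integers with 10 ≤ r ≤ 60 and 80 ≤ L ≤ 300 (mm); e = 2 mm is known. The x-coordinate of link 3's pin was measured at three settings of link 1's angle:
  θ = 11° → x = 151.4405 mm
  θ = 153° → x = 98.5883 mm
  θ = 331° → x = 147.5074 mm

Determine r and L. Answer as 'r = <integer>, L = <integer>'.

constraint per measurement: (x − r cos θ)² + (r sin θ − e)² = L²
subtracting the θ₁ and θ₂ equations cancels the r² and L² terms:
r = (x₁² − x₂²) / (2[(x₁cos θ₁ + e sin θ₁) − (x₂cos θ₂ + e sin θ₂)]) = 28.0000 → r = 28
L² = (x₁ − r cos θ₁)² + (r sin θ₁ − e)² = 15376.0002 → L = 124.0000 → L = 124
check at θ₃=331°: x = 147.5074 (printed 147.5074) ✓

r = 28, L = 124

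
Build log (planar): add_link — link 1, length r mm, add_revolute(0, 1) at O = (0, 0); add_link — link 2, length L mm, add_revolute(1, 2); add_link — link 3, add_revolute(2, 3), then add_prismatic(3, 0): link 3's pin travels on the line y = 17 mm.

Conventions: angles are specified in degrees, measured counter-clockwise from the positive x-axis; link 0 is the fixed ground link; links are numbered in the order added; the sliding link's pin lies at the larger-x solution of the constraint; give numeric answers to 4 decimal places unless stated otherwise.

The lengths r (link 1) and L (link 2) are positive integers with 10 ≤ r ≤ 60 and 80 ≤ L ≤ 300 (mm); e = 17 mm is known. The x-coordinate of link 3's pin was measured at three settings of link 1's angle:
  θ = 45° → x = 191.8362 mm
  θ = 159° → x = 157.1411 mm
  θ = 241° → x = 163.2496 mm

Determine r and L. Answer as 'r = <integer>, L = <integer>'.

constraint per measurement: (x − r cos θ)² + (r sin θ − e)² = L²
subtracting the θ₁ and θ₂ equations cancels the r² and L² terms:
r = (x₁² − x₂²) / (2[(x₁cos θ₁ + e sin θ₁) − (x₂cos θ₂ + e sin θ₂)]) = 21.0000 → r = 21
L² = (x₁ − r cos θ₁)² + (r sin θ₁ − e)² = 31329.0089 → L = 177.0000 → L = 177
check at θ₃=241°: x = 163.2496 (printed 163.2496) ✓

r = 21, L = 177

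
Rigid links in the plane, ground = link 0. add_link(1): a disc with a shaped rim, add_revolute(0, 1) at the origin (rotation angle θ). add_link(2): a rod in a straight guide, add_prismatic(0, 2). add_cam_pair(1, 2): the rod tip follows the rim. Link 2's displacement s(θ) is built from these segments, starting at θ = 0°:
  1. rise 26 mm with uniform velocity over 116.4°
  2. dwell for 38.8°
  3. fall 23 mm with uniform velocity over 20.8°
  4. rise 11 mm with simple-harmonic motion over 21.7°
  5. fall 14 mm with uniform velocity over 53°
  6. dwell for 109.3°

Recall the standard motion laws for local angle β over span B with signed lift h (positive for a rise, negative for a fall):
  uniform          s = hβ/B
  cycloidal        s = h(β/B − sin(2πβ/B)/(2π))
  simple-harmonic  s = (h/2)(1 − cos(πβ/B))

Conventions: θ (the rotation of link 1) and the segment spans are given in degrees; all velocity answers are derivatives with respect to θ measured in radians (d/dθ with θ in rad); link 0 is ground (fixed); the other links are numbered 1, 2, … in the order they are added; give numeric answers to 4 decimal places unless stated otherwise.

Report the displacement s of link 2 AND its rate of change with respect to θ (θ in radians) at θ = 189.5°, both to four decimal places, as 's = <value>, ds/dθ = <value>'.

segment 1 (0° to 116.4°, uniform, h = 26) is passed completely: s = 0.0000 + (26) = 26.0000
segment 2 (116.4° to 155.2°, dwell): s unchanged at 26.0000
segment 3 (155.2° to 176°, uniform, h = -23) is passed completely: s = 26.0000 + (-23) = 3.0000
θ = 189.5° falls in segment 4 (176° to 197.7°, simple-harmonic, h = 11): β = 189.5 − 176 = 13.5°, B = 21.7°; Δs = 11/2·(1 − cos(π·0.6221)) = 7.5587; s = 3.0000 + 7.5587 = 10.5587
velocity in seg [176°–197.7°] (simple-harmonic), θ in radians: β = 13.5° = 0.2356 rad, B = 21.7° = 0.3787 rad; ds/dθ = (πh/(2B)) sin(πβ/B) = (π·11/(2·0.3787)) sin(π·0.6221) = 42.305589 mm/rad

s = 10.5587, ds/dθ = 42.3056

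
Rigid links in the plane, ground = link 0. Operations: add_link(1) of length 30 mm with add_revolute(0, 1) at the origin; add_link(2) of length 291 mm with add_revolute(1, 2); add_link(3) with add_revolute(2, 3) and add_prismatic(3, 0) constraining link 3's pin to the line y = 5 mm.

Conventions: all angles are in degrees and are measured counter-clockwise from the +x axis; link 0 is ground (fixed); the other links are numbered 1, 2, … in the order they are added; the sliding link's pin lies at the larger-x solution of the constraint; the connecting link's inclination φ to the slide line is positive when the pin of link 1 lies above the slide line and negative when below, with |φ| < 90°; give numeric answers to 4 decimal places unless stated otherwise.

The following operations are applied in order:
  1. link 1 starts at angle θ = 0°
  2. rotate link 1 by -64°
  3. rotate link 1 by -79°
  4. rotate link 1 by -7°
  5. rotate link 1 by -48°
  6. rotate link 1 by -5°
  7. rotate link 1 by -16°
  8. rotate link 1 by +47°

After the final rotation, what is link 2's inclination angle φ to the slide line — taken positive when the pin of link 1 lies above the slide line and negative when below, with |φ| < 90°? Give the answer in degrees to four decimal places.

geometry: r = 30 mm, L = 291 mm, e = 5 mm; θ starts at 0°
rotate link 1 by -64°: θ ← 0° -64° = -64°
rotate link 1 by -79°: θ ← -64° -79° = -143°
rotate link 1 by -7°: θ ← -143° -7° = -150°
rotate link 1 by -48°: θ ← -150° -48° = -198°
rotate link 1 by -5°: θ ← -198° -5° = -203°
rotate link 1 by -16°: θ ← -203° -16° = -219°
rotate link 1 by +47°: θ ← -219° +47° = -172°
h = r sin θ − e = -4.175193 − 5 = -9.175193
sin φ = h / L = -9.175193 / 291 = -0.03152987
φ = arcsin(-0.03152987) = -1.806828°

-1.8068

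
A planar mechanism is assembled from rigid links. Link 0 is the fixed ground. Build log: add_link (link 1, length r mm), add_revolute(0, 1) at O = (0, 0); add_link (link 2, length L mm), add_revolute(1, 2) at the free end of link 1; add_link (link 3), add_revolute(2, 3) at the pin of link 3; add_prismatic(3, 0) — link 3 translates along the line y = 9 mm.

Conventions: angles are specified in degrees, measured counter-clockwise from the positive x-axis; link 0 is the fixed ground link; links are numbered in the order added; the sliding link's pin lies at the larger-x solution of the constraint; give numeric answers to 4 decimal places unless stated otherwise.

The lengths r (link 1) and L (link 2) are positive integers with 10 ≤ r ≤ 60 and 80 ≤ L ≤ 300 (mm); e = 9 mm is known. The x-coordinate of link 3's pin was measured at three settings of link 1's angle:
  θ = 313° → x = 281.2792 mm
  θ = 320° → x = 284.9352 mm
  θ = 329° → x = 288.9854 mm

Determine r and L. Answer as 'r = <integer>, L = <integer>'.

constraint per measurement: (x − r cos θ)² + (r sin θ − e)² = L²
subtracting the θ₁ and θ₂ equations cancels the r² and L² terms:
r = (x₁² − x₂²) / (2[(x₁cos θ₁ + e sin θ₁) − (x₂cos θ₂ + e sin θ₂)]) = 37.9996 → r = 38
L² = (x₁ − r cos θ₁)² + (r sin θ₁ − e)² = 66564.0058 → L = 258.0000 → L = 258
check at θ₃=329°: x = 288.9854 (printed 288.9854) ✓

r = 38, L = 258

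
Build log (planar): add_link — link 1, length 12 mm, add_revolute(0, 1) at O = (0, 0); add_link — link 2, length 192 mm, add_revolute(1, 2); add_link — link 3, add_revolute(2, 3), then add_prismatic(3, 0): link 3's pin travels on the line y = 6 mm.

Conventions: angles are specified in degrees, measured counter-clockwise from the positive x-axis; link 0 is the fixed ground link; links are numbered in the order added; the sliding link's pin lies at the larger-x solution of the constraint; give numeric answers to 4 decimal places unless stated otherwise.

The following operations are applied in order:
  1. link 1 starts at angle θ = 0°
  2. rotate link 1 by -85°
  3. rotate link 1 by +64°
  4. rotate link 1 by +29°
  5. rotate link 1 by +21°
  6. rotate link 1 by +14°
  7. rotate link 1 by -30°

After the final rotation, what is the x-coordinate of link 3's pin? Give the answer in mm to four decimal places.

geometry: r = 12 mm, L = 192 mm, e = 6 mm; θ starts at 0°
rotate link 1 by -85°: θ ← 0° -85° = -85°
rotate link 1 by +64°: θ ← -85° +64° = -21°
rotate link 1 by +29°: θ ← -21° +29° = 8°
rotate link 1 by +21°: θ ← 8° +21° = 29°
rotate link 1 by +14°: θ ← 29° +14° = 43°
rotate link 1 by -30°: θ ← 43° -30° = 13°
crank pin P = (r cos θ, r sin θ) = (11.692441, 2.699413)
h = r sin θ − e = 2.699413 − 6 = -3.300587
x = r cos θ + √(L² − h²) = 11.692441 + 191.971628 = 203.664069

203.6641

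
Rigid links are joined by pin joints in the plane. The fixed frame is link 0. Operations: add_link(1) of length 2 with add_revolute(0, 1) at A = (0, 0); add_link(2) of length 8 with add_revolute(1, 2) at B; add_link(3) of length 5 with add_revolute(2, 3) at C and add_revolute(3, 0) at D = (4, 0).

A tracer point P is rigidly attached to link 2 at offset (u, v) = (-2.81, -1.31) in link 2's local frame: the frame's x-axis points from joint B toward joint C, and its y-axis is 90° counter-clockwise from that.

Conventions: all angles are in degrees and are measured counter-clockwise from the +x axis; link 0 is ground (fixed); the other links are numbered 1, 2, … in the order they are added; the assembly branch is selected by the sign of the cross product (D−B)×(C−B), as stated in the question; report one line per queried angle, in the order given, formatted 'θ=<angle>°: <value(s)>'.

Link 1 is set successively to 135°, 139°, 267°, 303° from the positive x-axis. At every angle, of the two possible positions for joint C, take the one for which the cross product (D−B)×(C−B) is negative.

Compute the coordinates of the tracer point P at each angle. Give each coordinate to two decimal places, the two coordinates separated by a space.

A=(0,0), D=(4.00,0)
θ=135°: B = A + 2.00·(cos135°, sin135°) = (-1.4142, 1.4142)
θ=135°: |BD| = 5.5959
θ=135°: circle(B,8.00) ∩ circle(D,5.00): a=6.2826, h=4.9526
θ=135°:   candidates: C₊=(5.9161,4.6183) cross=27.714; C₋=(3.4128,-4.9654) cross=-27.714
θ=135°:   branch - wants cross < 0 → take C=(3.4128,-4.9654) (cross=-27.714)
θ=135°: ex = (C−B)/|BC| = (0.6034,-0.7975); ey = (0.7975,0.6034)
θ=135°: P = B + -2.81·ex + -1.31·ey = (-4.1544,2.8646)
θ=139°: B = A + 2.00·(cos139°, sin139°) = (-1.5094, 1.3121)
θ=139°: |BD| = 5.6635
θ=139°: circle(B,8.00) ∩ circle(D,5.00): a=6.2748, h=4.9625
θ=139°:   candidates: C₊=(5.7444,4.6858) cross=28.105; C₋=(3.4450,-4.9691) cross=-28.105
θ=139°:   branch - wants cross < 0 → take C=(3.4450,-4.9691) (cross=-28.105)
θ=139°: ex = (C−B)/|BC| = (0.6193,-0.7852); ey = (0.7852,0.6193)
θ=139°: P = B + -2.81·ex + -1.31·ey = (-4.2782,2.7071)
θ=267°: B = A + 2.00·(cos267°, sin267°) = (-0.1047, -1.9973)
θ=267°: |BD| = 4.5648
θ=267°: circle(B,8.00) ∩ circle(D,5.00): a=6.5542, h=4.5872
θ=267°:   candidates: C₊=(3.7818,4.9952) cross=20.940; C₋=(7.7959,-3.2544) cross=-20.940
θ=267°:   branch - wants cross < 0 → take C=(7.7959,-3.2544) (cross=-20.940)
θ=267°: ex = (C−B)/|BC| = (0.9876,-0.1571); ey = (0.1571,0.9876)
θ=267°: P = B + -2.81·ex + -1.31·ey = (-3.0856,-2.8494)
θ=303°: B = A + 2.00·(cos303°, sin303°) = (1.0893, -1.6773)
θ=303°: |BD| = 3.3594
θ=303°: circle(B,8.00) ∩ circle(D,5.00): a=7.4843, h=2.8259
θ=303°:   candidates: C₊=(6.1629,4.5080) cross=9.493; C₋=(8.9848,-0.3889) cross=-9.493
θ=303°:   branch - wants cross < 0 → take C=(8.9848,-0.3889) (cross=-9.493)
θ=303°: ex = (C−B)/|BC| = (0.9869,0.1610); ey = (-0.1610,0.9869)
θ=303°: P = B + -2.81·ex + -1.31·ey = (-1.4731,-3.4228)

θ=135°: -4.15 2.86
θ=139°: -4.28 2.71
θ=267°: -3.09 -2.85
θ=303°: -1.47 -3.42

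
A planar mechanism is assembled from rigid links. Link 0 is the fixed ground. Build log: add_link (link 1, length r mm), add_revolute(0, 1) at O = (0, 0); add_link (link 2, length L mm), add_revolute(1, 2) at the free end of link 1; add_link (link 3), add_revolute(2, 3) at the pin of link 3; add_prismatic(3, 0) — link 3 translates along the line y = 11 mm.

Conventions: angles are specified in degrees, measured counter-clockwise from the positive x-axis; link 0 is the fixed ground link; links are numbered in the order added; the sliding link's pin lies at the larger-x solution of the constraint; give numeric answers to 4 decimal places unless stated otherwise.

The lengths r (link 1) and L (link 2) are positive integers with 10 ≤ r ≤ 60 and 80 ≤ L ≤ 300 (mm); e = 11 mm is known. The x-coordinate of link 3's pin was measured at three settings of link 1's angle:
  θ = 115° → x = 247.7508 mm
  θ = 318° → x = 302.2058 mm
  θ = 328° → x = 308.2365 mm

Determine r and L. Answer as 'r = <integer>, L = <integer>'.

constraint per measurement: (x − r cos θ)² + (r sin θ − e)² = L²
subtracting the θ₁ and θ₂ equations cancels the r² and L² terms:
r = (x₁² − x₂²) / (2[(x₁cos θ₁ + e sin θ₁) − (x₂cos θ₂ + e sin θ₂)]) = 48.0000 → r = 48
L² = (x₁ − r cos θ₁)² + (r sin θ₁ − e)² = 72899.9831 → L = 270.0000 → L = 270
check at θ₃=328°: x = 308.2365 (printed 308.2365) ✓

r = 48, L = 270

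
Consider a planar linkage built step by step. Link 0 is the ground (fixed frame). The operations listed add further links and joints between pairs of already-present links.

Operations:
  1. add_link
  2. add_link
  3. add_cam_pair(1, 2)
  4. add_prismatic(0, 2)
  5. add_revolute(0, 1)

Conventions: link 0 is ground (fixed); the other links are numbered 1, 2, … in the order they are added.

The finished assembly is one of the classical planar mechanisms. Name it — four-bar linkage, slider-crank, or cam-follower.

links: 3 (incl. ground); joints: 1 revolute, 1 prismatic, 1 higher (cam) pair, forming one closed loop
3 links, revolute + prismatic + higher pair in one loop → cam-follower

cam-follower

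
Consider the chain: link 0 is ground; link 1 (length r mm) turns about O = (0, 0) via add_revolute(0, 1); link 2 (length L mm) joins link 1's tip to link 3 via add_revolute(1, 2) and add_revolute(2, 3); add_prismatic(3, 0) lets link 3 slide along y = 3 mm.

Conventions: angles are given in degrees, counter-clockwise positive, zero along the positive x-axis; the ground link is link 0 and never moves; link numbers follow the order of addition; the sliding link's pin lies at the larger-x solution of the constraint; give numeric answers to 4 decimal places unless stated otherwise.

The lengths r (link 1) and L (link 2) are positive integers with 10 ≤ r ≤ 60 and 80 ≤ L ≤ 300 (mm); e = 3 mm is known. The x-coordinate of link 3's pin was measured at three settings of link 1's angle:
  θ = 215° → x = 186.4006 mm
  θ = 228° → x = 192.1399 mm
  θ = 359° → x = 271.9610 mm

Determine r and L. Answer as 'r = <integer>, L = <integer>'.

constraint per measurement: (x − r cos θ)² + (r sin θ − e)² = L²
subtracting the θ₁ and θ₂ equations cancels the r² and L² terms:
r = (x₁² − x₂²) / (2[(x₁cos θ₁ + e sin θ₁) − (x₂cos θ₂ + e sin θ₂)]) = 45.9994 → r = 46
L² = (x₁ − r cos θ₁)² + (r sin θ₁ − e)² = 51076.0106 → L = 226.0000 → L = 226
check at θ₃=359°: x = 271.9610 (printed 271.9610) ✓

r = 46, L = 226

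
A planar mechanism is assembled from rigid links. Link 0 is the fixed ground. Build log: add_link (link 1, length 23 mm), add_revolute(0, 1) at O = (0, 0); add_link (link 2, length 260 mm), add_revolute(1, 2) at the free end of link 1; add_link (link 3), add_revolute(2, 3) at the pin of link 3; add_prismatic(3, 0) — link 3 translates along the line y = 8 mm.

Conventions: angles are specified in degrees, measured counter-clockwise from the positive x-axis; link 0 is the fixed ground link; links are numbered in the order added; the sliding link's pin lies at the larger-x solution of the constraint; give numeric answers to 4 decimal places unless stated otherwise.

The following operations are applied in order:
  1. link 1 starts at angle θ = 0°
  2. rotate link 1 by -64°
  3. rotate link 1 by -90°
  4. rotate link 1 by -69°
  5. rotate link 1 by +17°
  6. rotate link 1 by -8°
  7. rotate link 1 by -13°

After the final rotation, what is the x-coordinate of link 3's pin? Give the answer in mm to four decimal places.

geometry: r = 23 mm, L = 260 mm, e = 8 mm; θ starts at 0°
rotate link 1 by -64°: θ ← 0° -64° = -64°
rotate link 1 by -90°: θ ← -64° -90° = -154°
rotate link 1 by -69°: θ ← -154° -69° = -223°
rotate link 1 by +17°: θ ← -223° +17° = -206°
rotate link 1 by -8°: θ ← -206° -8° = -214°
rotate link 1 by -13°: θ ← -214° -13° = -227°
crank pin P = (r cos θ, r sin θ) = (-15.685962, 16.821135)
h = r sin θ − e = 16.821135 − 8 = 8.821135
x = r cos θ + √(L² − h²) = -15.685962 + 259.850318 = 244.164355

244.1644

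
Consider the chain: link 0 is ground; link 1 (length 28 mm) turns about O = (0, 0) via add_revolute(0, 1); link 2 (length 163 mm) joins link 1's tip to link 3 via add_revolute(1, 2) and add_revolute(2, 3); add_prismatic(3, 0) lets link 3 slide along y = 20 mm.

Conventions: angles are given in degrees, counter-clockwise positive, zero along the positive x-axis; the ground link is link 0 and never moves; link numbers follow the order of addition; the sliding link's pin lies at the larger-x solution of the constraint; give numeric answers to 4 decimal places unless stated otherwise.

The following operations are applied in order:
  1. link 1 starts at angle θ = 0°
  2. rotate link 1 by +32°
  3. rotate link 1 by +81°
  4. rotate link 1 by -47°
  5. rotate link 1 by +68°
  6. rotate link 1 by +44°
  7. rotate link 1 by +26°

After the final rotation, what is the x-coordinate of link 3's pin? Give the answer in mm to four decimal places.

geometry: r = 28 mm, L = 163 mm, e = 20 mm; θ starts at 0°
rotate link 1 by +32°: θ ← 0° +32° = 32°
rotate link 1 by +81°: θ ← 32° +81° = 113°
rotate link 1 by -47°: θ ← 113° -47° = 66°
rotate link 1 by +68°: θ ← 66° +68° = 134°
rotate link 1 by +44°: θ ← 134° +44° = 178°
rotate link 1 by +26°: θ ← 178° +26° = 204°
crank pin P = (r cos θ, r sin θ) = (-25.579273, -11.388626)
h = r sin θ − e = -11.388626 − 20 = -31.388626
x = r cos θ + √(L² − h²) = -25.579273 + 159.949224 = 134.369951

134.3700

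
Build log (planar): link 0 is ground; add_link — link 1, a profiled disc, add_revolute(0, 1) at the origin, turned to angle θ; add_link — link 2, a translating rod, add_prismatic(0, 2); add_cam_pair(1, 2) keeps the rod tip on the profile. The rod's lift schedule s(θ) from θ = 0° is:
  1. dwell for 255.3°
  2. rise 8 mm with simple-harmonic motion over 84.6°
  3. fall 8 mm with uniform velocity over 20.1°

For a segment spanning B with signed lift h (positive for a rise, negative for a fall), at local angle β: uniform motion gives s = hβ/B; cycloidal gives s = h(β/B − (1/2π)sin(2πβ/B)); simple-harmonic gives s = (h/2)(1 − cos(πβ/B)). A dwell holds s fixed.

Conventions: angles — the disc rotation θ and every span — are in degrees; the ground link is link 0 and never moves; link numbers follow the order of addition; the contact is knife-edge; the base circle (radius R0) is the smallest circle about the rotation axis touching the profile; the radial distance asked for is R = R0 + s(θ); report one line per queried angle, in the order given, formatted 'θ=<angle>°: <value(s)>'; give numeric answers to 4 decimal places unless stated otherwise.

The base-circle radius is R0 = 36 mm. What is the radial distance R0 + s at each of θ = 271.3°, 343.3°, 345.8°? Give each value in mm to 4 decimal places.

seg 1 [0°–255.3°] dwell: s stays 0.0000
seg 2 [255.3°–339.9°] simple-harmonic, h=8: θ=271.3° here. β=16, B=84.6. 8/2·(1 − cos(π·0.1891)) = 0.6855 → s = 0.6855
seg 2 [255.3°–339.9°] simple-harmonic, h=8: full span → s += 8 → s = 8.0000
seg 3 [339.9°–360°] uniform, h=-8: θ=343.3° here. β=3.4, B=20.1. -8·3.4/20.1 = -1.3532 → s = 6.6468
seg 3 [339.9°–360°] uniform, h=-8: θ=345.8° here. β=5.9, B=20.1. -8·5.9/20.1 = -2.3483 → s = 5.6517
θ=271.3°: R = R0 + s = 36 + 0.6855 = 36.6855
θ=343.3°: R = R0 + s = 36 + 6.6468 = 42.6468
θ=345.8°: R = R0 + s = 36 + 5.6517 = 41.6517

θ=271.3°: 36.6855
θ=343.3°: 42.6468
θ=345.8°: 41.6517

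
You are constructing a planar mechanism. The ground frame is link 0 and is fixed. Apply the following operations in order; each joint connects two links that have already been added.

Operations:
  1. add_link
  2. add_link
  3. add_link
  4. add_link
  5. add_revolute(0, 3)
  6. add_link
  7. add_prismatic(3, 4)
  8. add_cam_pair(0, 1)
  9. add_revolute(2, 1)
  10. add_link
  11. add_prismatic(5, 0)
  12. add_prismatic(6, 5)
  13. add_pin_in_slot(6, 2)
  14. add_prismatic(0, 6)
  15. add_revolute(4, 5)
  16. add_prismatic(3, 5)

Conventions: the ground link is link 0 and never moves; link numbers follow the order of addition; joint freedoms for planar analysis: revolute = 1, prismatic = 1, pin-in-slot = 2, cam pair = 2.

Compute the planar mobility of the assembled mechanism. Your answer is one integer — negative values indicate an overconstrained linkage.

link 0 = ground. State L|J1|J2 = 1|0|0
+link1  2|0|0
+link2  3|0|0
+link3  4|0|0
+link4  5|0|0
R(0,3) f=1→J1  5|1|0
+link5  6|1|0
P(3,4) f=1→J1  6|2|0
C(0,1) f=2→J2  6|2|1
R(2,1) f=1→J1  6|3|1
+link6  7|3|1
P(5,0) f=1→J1  7|4|1
P(6,5) f=1→J1  7|5|1
PS(6,2) f=2→J2  7|5|2
P(0,6) f=1→J1  7|6|2
R(4,5) f=1→J1  7|7|2
P(3,5) f=1→J1  7|8|2
M = 3(7−1)−2·8−2 = 18−16−2 = 0

M = 0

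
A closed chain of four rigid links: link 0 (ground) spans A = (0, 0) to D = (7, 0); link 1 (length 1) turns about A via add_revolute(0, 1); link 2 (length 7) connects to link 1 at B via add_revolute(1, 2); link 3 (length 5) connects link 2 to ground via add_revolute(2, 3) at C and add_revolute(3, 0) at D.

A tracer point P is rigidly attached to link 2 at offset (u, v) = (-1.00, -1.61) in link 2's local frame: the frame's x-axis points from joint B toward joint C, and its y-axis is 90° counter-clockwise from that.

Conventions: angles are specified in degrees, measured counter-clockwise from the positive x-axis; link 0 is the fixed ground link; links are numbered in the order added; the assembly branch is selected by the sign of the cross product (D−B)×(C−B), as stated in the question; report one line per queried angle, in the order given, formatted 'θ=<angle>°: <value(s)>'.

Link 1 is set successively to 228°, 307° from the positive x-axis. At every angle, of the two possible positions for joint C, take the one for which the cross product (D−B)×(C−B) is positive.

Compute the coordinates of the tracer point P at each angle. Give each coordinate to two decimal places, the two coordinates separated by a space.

A=(0,0), D=(7.00,0)
θ=228°: B = A + 1.00·(cos228°, sin228°) = (-0.6691, -0.7431)
θ=228°: |BD| = 7.7051
θ=228°: circle(B,7.00) ∩ circle(D,5.00): a=5.4099, h=4.4421
θ=228°:   candidates: C₊=(4.2872,4.2001) cross=34.227; C₋=(5.1440,-4.6428) cross=-34.227
θ=228°:   branch + wants cross > 0 → take C=(4.2872,4.2001) (cross=34.227)
θ=228°: ex = (C−B)/|BC| = (0.7080,0.7062); ey = (-0.7062,0.7080)
θ=228°: P = B + -1.00·ex + -1.61·ey = (-0.2402,-2.5893)
θ=307°: B = A + 1.00·(cos307°, sin307°) = (0.6018, -0.7986)
θ=307°: |BD| = 6.4478
θ=307°: circle(B,7.00) ∩ circle(D,5.00): a=5.0850, h=4.8107
θ=307°:   candidates: C₊=(5.0518,4.6048) cross=31.019; C₋=(6.2435,-4.9424) cross=-31.019
θ=307°:   branch + wants cross > 0 → take C=(5.0518,4.6048) (cross=31.019)
θ=307°: ex = (C−B)/|BC| = (0.6357,0.7719); ey = (-0.7719,0.6357)
θ=307°: P = B + -1.00·ex + -1.61·ey = (1.2089,-2.5941)

θ=228°: -0.24 -2.59
θ=307°: 1.21 -2.59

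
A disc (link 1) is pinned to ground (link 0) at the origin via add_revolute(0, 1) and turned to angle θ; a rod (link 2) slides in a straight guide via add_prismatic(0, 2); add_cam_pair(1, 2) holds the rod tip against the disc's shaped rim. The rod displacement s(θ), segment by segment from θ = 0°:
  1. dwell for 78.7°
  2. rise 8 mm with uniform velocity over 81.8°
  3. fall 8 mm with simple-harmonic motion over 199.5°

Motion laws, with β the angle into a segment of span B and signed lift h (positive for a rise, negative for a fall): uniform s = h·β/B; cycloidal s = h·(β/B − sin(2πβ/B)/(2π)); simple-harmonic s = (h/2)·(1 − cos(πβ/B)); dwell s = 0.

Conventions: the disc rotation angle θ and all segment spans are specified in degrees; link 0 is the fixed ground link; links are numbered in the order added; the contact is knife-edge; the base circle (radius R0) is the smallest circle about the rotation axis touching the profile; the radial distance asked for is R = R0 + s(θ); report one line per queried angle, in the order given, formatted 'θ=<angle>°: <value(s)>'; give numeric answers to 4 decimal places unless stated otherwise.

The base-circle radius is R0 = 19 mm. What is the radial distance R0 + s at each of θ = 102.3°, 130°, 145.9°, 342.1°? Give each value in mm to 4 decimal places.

segment 1 (0° to 78.7°, dwell): s unchanged at 0.0000
θ = 102.3° falls in segment 2 (78.7° to 160.5°, uniform, h = 8): β = 102.3 − 78.7 = 23.6°, B = 81.8°; Δs = 8·23.6/81.8 = 2.3081; s = 0.0000 + 2.3081 = 2.3081
θ = 130° falls in segment 2 (78.7° to 160.5°, uniform, h = 8): β = 130 − 78.7 = 51.3°, B = 81.8°; Δs = 8·51.3/81.8 = 5.0171; s = 0.0000 + 5.0171 = 5.0171
θ = 145.9° falls in segment 2 (78.7° to 160.5°, uniform, h = 8): β = 145.9 − 78.7 = 67.2°, B = 81.8°; Δs = 8·67.2/81.8 = 6.5721; s = 0.0000 + 6.5721 = 6.5721
segment 2 (78.7° to 160.5°, uniform, h = 8) is passed completely: s = 0.0000 + (8) = 8.0000
θ = 342.1° falls in segment 3 (160.5° to 360°, simple-harmonic, h = -8): β = 342.1 − 160.5 = 181.6°, B = 199.5°; Δs = -8/2·(1 − cos(π·0.9103)) = -7.8421; s = 8.0000 − 7.8421 = 0.1579
θ=102.3°: R = R0 + s = 19 + 2.3081 = 21.3081
θ=130°: R = R0 + s = 19 + 5.0171 = 24.0171
θ=145.9°: R = R0 + s = 19 + 6.5721 = 25.5721
θ=342.1°: R = R0 + s = 19 + 0.1579 = 19.1579

θ=102.3°: 21.3081
θ=130°: 24.0171
θ=145.9°: 25.5721
θ=342.1°: 19.1579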